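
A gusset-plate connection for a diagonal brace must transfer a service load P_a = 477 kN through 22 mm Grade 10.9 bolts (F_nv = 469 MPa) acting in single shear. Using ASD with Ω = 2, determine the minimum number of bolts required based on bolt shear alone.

A_b = π·22²/4 = 380.1 mm².
Per-bolt allowable strength R_n/Ω = 469 × 380.1 × 1 / 1000 / 2 = 89.14 kN.
n ≥ 477 / 89.14 = 5.351 → use 6 bolts.

6 bolts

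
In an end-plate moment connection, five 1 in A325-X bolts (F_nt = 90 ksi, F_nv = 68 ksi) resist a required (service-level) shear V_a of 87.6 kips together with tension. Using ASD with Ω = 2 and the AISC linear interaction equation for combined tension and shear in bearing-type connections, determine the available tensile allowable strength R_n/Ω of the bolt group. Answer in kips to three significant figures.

A_b = π·1²/4 = 0.7854 in²; f_rv = 87.6 / (5 × 0.7854) = 22.31 ksi.
F'_nt = 1.3 F_nt − (Ω F_nt / F_nv) f_rv = 1.3·90 − (2·90/68)·22.31 = 57.95 ksi, capped at F_nt → F'_nt = 57.95 ksi.
R_n = F'_nt · A_b · n = 57.95 × 0.7854 × 5 = 227.6 kips.
Allowable strength R_n/Ω = 227.6 / 2 = 114 kips.

114 kips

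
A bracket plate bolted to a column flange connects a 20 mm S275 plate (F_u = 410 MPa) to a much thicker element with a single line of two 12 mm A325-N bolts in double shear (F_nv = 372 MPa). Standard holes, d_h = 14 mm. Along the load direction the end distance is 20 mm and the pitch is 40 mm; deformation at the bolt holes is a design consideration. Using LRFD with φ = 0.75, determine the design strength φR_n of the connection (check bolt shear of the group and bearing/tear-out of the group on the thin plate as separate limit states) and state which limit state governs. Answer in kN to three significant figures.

126 kN (bolt shear governs)

Bolt shear: A_b = π·12²/4 = 113.1 mm²; R_n = 372 × 113.1 × 2 × 2 / 1000 = 168.3 kN → 0.75 × 168.3 = 126 kN.
Bearing (1.2 l_c t F_u ≤ 2.4 d t F_u): upper limit = 2.4·12·20·410 / 1000 = 236.2 kN.
  Edge l_c = 20 − 14/2 = 13 → r_n = 127.9 kN; interior l_c = 40 − 14 = 26 → r_n = 236.2 kN.
  R_n,bearing = 1·127.9 + 1·236.2 = 364.1 kN → 0.75 × 364.1 = 273 kN.
Bolt shear governs: 126 kN.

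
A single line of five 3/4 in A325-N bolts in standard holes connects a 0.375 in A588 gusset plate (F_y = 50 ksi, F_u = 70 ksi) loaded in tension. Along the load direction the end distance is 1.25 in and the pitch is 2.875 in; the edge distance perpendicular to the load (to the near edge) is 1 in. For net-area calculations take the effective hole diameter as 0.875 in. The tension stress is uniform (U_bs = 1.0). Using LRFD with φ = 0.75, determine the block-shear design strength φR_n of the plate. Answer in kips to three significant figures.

115 kips

Shear plane L_v = 1.25 + 4·2.875 = 12.75 in; A_gv = 12.75 × 0.375 = 4.781 in².
A_nv = (12.75 − 4.5·0.875) × 0.375 = 3.305 in².
A_nt = (1 − 0.5·0.875) × 0.375 = 0.2109 in².
0.6 F_u A_nv = 138.8 kips; 0.6 F_y A_gv = 143.4 kips → shear rupture governs the shear term.
R_n = 138.8 + 1.0 × 70 × 0.2109 = 153.6 kips.
Design strength φR_n = 0.75 × 153.6 = 115 kips.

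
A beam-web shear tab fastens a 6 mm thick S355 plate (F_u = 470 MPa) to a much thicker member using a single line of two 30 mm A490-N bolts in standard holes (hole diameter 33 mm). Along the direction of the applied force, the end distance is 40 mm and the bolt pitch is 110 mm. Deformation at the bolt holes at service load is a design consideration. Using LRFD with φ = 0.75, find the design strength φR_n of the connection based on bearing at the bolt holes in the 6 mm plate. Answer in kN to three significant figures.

Per bolt r_n = 1.2 l_c t F_u ≤ 2.4 d t F_u; upper limit = 2.4 × 30 × 6 × 470 / 1000 = 203 kN.
Edge bolt: l_c = 40 − 33/2 = 23.5 mm → 1.2 × 23.5 × 6 × 470 / 1000 = 79.52 → r_n = 79.52 kN.
Interior bolts: l_c = 110 − 33 = 77 mm → 1.2 × 77 × 6 × 470 / 1000 = 260.6 → r_n = 203 kN.
R_n = 1 × 79.52 + 1 × 203 = 282.6 kN.
Design strength φR_n = 0.75 × 282.6 = 212 kN.

212 kN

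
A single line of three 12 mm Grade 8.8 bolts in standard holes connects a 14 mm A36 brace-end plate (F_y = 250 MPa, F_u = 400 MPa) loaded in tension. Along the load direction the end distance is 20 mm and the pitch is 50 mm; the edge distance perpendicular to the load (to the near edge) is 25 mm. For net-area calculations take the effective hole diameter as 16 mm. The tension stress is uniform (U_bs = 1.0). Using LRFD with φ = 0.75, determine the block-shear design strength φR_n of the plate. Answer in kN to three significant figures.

Shear plane L_v = 20 + 2·50 = 120 mm; A_gv = 120 × 14 = 1680 mm².
A_nv = (120 − 2.5·16) × 14 = 1120 mm².
A_nt = (25 − 0.5·16) × 14 = 238 mm².
0.6 F_u A_nv = 268.8 kN; 0.6 F_y A_gv = 252 kN → shear yielding governs the shear term.
R_n = 252 + 1.0 × 400 × 238 / 1000 = 347.2 kN.
Design strength φR_n = 0.75 × 347.2 = 260 kN.

260 kN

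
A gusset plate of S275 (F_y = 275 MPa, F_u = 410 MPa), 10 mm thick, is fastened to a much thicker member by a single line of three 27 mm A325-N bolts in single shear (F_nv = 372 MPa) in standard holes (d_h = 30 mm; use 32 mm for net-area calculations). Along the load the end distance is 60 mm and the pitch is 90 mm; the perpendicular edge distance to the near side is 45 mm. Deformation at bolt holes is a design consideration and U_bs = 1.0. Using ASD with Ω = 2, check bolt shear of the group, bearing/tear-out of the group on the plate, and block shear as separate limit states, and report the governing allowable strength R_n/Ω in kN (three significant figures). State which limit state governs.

256 kN (block shear governs)

Bolt shear: A_b = π·27²/4 = 572.6 mm²; R_n = 372 × 572.6 × 3 × 1 / 1000 = 639 kN → 639 / 2 = 319 kN.
Bearing: edge l_c = 45, r_n = 221.4 kN; interior l_c = 60, r_n = 265.7 kN; R_n = 221.4 + 2·265.7 = 752.8 kN → 376 kN.
Block shear: A_gv = 2400, A_nv = 1600, A_nt = 290 mm²; R_n = min(0.6F_uA_nv, 0.6F_yA_gv) + U_bs·F_u·A_nt = 512.5 kN → 256 kN.
Block shear governs: 256 kN.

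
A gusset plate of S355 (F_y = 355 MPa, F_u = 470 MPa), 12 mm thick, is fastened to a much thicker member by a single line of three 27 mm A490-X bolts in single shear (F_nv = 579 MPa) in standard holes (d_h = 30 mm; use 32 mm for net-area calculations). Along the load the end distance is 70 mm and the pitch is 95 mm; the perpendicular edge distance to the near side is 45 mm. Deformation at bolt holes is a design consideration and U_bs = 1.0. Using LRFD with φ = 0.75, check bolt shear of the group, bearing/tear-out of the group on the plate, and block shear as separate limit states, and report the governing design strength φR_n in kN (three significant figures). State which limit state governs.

Bolt shear: A_b = π·27²/4 = 572.6 mm²; R_n = 579 × 572.6 × 3 × 1 / 1000 = 994.5 kN → 0.75 × 994.5 = 746 kN.
Bearing: edge l_c = 55, r_n = 365.5 kN; interior l_c = 65, r_n = 365.5 kN; R_n = 365.5 + 2·365.5 = 1096 kN → 822 kN.
Block shear: A_gv = 3120, A_nv = 2160, A_nt = 348 mm²; R_n = min(0.6F_uA_nv, 0.6F_yA_gv) + U_bs·F_u·A_nt = 772.7 kN → 580 kN.
Block shear governs: 580 kN.

580 kN (block shear governs)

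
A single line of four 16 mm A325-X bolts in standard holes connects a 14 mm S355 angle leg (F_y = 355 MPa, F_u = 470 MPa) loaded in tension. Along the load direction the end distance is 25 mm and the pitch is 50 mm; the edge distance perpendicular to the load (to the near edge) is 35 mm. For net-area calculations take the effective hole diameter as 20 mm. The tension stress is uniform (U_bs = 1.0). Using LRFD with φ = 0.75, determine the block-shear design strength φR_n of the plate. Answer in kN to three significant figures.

Shear plane L_v = 25 + 3·50 = 175 mm; A_gv = 175 × 14 = 2450 mm².
A_nv = (175 − 3.5·20) × 14 = 1470 mm².
A_nt = (35 − 0.5·20) × 14 = 350 mm².
0.6 F_u A_nv = 414.5 kN; 0.6 F_y A_gv = 521.9 kN → shear rupture governs the shear term.
R_n = 414.5 + 1.0 × 470 × 350 / 1000 = 579 kN.
Design strength φR_n = 0.75 × 579 = 434 kN.

434 kN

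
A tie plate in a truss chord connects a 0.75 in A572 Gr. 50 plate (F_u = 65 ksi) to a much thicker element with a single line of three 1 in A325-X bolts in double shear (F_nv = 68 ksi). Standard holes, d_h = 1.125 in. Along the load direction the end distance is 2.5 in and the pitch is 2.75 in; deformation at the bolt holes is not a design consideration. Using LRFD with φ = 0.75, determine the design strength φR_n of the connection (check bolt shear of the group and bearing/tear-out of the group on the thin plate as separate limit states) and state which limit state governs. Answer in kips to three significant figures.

Bolt shear: A_b = π·1²/4 = 0.7854 in²; R_n = 68 × 0.7854 × 3 × 2 = 320.4 kips → 0.75 × 320.4 = 240 kips.
Bearing (1.5 l_c t F_u ≤ 3.0 d t F_u): upper limit = 3.0·1·0.75·65 = 146.2 kips.
  Edge l_c = 2.5 − 1.125/2 = 1.938 → r_n = 141.7 kips; interior l_c = 2.75 − 1.125 = 1.625 → r_n = 118.8 kips.
  R_n,bearing = 1·141.7 + 2·118.8 = 379.3 kips → 0.75 × 379.3 = 285 kips.
Bolt shear governs: 240 kips.

240 kips (bolt shear governs)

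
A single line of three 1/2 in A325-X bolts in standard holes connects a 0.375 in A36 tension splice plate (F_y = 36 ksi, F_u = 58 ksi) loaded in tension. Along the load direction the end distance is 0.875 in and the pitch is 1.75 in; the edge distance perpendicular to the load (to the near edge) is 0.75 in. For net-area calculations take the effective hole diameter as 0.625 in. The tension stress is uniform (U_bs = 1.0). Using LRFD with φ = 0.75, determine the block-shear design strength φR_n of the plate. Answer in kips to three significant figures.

Shear plane L_v = 0.875 + 2·1.75 = 4.375 in; A_gv = 4.375 × 0.375 = 1.641 in².
A_nv = (4.375 − 2.5·0.625) × 0.375 = 1.055 in².
A_nt = (0.75 − 0.5·0.625) × 0.375 = 0.1641 in².
0.6 F_u A_nv = 36.7 kips; 0.6 F_y A_gv = 35.44 kips → shear yielding governs the shear term.
R_n = 35.44 + 1.0 × 58 × 0.1641 = 44.95 kips.
Design strength φR_n = 0.75 × 44.95 = 33.7 kips.

33.7 kips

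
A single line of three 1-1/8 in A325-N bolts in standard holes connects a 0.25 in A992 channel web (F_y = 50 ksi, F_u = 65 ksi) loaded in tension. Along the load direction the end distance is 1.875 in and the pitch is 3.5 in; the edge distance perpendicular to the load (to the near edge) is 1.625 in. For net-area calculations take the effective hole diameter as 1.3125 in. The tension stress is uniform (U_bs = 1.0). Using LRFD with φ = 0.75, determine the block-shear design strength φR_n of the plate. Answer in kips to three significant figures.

Shear plane L_v = 1.875 + 2·3.5 = 8.875 in; A_gv = 8.875 × 0.25 = 2.219 in².
A_nv = (8.875 − 2.5·1.3125) × 0.25 = 1.398 in².
A_nt = (1.625 − 0.5·1.3125) × 0.25 = 0.2422 in².
0.6 F_u A_nv = 54.54 kips; 0.6 F_y A_gv = 66.56 kips → shear rupture governs the shear term.
R_n = 54.54 + 1.0 × 65 × 0.2422 = 70.28 kips.
Design strength φR_n = 0.75 × 70.28 = 52.7 kips.

52.7 kips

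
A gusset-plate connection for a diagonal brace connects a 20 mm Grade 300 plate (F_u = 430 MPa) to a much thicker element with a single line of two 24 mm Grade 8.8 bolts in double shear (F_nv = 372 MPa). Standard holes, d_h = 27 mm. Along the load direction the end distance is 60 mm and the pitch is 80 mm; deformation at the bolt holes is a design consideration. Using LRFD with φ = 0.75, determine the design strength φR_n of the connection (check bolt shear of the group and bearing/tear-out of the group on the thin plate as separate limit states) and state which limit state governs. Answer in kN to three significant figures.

Bolt shear: A_b = π·24²/4 = 452.4 mm²; R_n = 372 × 452.4 × 2 × 2 / 1000 = 673.2 kN → 0.75 × 673.2 = 505 kN.
Bearing (1.2 l_c t F_u ≤ 2.4 d t F_u): upper limit = 2.4·24·20·430 / 1000 = 495.4 kN.
  Edge l_c = 60 − 27/2 = 46.5 → r_n = 479.9 kN; interior l_c = 80 − 27 = 53 → r_n = 495.4 kN.
  R_n,bearing = 1·479.9 + 1·495.4 = 975.2 kN → 0.75 × 975.2 = 731 kN.
Bolt shear governs: 505 kN.

505 kN (bolt shear governs)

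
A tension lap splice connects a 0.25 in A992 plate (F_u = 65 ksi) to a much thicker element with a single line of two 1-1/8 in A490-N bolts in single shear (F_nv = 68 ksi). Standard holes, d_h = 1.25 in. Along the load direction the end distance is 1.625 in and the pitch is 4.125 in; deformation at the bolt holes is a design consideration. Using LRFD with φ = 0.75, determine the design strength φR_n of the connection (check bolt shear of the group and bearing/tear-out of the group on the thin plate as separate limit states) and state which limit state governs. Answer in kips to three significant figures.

47.5 kips (bearing governs)

Bolt shear: A_b = π·1.125²/4 = 0.994 in²; R_n = 68 × 0.994 × 2 × 1 = 135.2 kips → 0.75 × 135.2 = 101 kips.
Bearing (1.2 l_c t F_u ≤ 2.4 d t F_u): upper limit = 2.4·1.125·0.25·65 = 43.87 kips.
  Edge l_c = 1.625 − 1.25/2 = 1 → r_n = 19.5 kips; interior l_c = 4.125 − 1.25 = 2.875 → r_n = 43.87 kips.
  R_n,bearing = 1·19.5 + 1·43.87 = 63.37 kips → 0.75 × 63.37 = 47.5 kips.
Bearing governs: 47.5 kips.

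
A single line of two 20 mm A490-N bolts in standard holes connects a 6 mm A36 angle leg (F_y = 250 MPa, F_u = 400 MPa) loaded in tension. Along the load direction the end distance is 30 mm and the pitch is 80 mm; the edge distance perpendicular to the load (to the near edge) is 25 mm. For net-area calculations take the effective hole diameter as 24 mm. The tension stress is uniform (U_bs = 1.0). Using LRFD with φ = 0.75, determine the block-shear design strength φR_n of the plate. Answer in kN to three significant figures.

Shear plane L_v = 30 + 1·80 = 110 mm; A_gv = 110 × 6 = 660 mm².
A_nv = (110 − 1.5·24) × 6 = 444 mm².
A_nt = (25 − 0.5·24) × 6 = 78 mm².
0.6 F_u A_nv = 106.6 kN; 0.6 F_y A_gv = 99 kN → shear yielding governs the shear term.
R_n = 99 + 1.0 × 400 × 78 / 1000 = 130.2 kN.
Design strength φR_n = 0.75 × 130.2 = 97.6 kN.

97.6 kN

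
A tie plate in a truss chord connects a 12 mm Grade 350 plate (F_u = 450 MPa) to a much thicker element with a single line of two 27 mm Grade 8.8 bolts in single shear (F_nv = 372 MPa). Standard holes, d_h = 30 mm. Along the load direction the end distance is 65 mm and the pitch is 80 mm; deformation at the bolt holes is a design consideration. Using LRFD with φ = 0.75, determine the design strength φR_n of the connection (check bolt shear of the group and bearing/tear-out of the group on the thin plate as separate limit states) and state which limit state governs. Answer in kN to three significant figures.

Bolt shear: A_b = π·27²/4 = 572.6 mm²; R_n = 372 × 572.6 × 2 × 1 / 1000 = 426 kN → 0.75 × 426 = 319 kN.
Bearing (1.2 l_c t F_u ≤ 2.4 d t F_u): upper limit = 2.4·27·12·450 / 1000 = 349.9 kN.
  Edge l_c = 65 − 30/2 = 50 → r_n = 324 kN; interior l_c = 80 − 30 = 50 → r_n = 324 kN.
  R_n,bearing = 1·324 + 1·324 = 648 kN → 0.75 × 648 = 486 kN.
Bolt shear governs: 319 kN.

319 kN (bolt shear governs)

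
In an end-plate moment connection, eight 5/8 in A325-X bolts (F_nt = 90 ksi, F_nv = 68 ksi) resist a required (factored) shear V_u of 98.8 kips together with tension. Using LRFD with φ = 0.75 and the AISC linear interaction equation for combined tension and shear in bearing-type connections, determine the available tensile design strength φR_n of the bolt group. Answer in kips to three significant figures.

84.6 kips

A_b = π·0.625²/4 = 0.3068 in²; f_rv = 98.8 / (8 × 0.3068) = 40.25 ksi.
F'_nt = 1.3 F_nt − (F_nt / φF_nv) f_rv = 1.3·90 − (90/(0.75·68))·40.25 = 45.96 ksi, capped at F_nt → F'_nt = 45.96 ksi.
R_n = F'_nt · A_b · n = 45.96 × 0.3068 × 8 = 112.8 kips.
Design strength φR_n = 0.75 × 112.8 = 84.6 kips.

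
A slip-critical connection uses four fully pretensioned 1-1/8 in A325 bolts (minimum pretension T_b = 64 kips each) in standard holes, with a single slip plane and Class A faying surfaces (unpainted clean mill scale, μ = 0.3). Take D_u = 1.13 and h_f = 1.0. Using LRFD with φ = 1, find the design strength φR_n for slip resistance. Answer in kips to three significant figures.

86.8 kips

R_n = μ · D_u · h_f · T_b · n_s · n_b = 0.3 × 1.13 × 1.0 × 64 × 1 × 4 = 86.78 kips.
Design strength φR_n = 1 × 86.78 = 86.8 kips.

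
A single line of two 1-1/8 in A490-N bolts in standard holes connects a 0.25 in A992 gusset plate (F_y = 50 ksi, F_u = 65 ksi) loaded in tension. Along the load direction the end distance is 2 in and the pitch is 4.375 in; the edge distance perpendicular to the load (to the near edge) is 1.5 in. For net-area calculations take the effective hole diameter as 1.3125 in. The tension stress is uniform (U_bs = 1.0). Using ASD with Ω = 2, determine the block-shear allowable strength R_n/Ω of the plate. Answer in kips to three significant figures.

28.3 kips

Shear plane L_v = 2 + 1·4.375 = 6.375 in; A_gv = 6.375 × 0.25 = 1.594 in².
A_nv = (6.375 − 1.5·1.3125) × 0.25 = 1.102 in².
A_nt = (1.5 − 0.5·1.3125) × 0.25 = 0.2109 in².
0.6 F_u A_nv = 42.96 kips; 0.6 F_y A_gv = 47.81 kips → shear rupture governs the shear term.
R_n = 42.96 + 1.0 × 65 × 0.2109 = 56.67 kips.
Allowable strength R_n/Ω = 56.67 / 2 = 28.3 kips.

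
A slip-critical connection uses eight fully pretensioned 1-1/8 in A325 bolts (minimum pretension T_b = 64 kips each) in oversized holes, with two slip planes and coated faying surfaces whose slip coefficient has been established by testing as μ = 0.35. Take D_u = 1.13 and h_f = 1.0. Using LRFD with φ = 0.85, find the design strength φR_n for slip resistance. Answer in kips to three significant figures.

344 kips

R_n = μ · D_u · h_f · T_b · n_s · n_b = 0.35 × 1.13 × 1.0 × 64 × 2 × 8 = 405 kips.
Design strength φR_n = 0.85 × 405 = 344 kips.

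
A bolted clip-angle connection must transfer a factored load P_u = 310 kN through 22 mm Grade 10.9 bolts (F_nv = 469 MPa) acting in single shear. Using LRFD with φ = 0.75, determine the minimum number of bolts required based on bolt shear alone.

3 bolts

A_b = π·22²/4 = 380.1 mm².
Per-bolt design strength φR_n = 0.75 × 469 × 380.1 × 1 / 1000 = 133.7 kN.
n ≥ 310 / 133.7 = 2.318 → use 3 bolts.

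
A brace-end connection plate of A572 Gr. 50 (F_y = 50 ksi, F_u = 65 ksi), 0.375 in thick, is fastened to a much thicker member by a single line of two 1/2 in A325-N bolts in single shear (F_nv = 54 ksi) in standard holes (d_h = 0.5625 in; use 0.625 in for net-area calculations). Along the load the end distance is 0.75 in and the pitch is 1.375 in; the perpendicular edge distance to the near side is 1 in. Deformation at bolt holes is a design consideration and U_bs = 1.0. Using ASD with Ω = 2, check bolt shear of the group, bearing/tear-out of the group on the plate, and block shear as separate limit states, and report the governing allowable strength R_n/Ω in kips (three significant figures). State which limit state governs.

Bolt shear: A_b = π·0.5²/4 = 0.1963 in²; R_n = 54 × 0.1963 × 2 × 1 = 21.21 kips → 21.21 / 2 = 10.6 kips.
Bearing: edge l_c = 0.4688, r_n = 13.71 kips; interior l_c = 0.8125, r_n = 23.77 kips; R_n = 13.71 + 1·23.77 = 37.48 kips → 18.7 kips.
Block shear: A_gv = 0.7969, A_nv = 0.4453, A_nt = 0.2578 in²; R_n = min(0.6F_uA_nv, 0.6F_yA_gv) + U_bs·F_u·A_nt = 34.12 kips → 17.1 kips.
Bolt shear governs: 10.6 kips.

10.6 kips (bolt shear governs)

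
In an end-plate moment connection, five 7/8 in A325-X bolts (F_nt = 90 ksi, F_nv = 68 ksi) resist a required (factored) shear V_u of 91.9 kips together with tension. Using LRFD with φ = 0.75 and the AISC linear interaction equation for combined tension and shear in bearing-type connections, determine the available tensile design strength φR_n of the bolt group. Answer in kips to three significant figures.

A_b = π·0.875²/4 = 0.6013 in²; f_rv = 91.9 / (5 × 0.6013) = 30.57 ksi.
F'_nt = 1.3 F_nt − (F_nt / φF_nv) f_rv = 1.3·90 − (90/(0.75·68))·30.57 = 63.06 ksi, capped at F_nt → F'_nt = 63.06 ksi.
R_n = F'_nt · A_b · n = 63.06 × 0.6013 × 5 = 189.6 kips.
Design strength φR_n = 0.75 × 189.6 = 142 kips.

142 kips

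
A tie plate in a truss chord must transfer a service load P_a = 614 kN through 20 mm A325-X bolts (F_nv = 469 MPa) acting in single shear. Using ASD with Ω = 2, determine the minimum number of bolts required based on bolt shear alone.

A_b = π·20²/4 = 314.2 mm².
Per-bolt allowable strength R_n/Ω = 469 × 314.2 × 1 / 1000 / 2 = 73.67 kN.
n ≥ 614 / 73.67 = 8.334 → use 9 bolts.

9 bolts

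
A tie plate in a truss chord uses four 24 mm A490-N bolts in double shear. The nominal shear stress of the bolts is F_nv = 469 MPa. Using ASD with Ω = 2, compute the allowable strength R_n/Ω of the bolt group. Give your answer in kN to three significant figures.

A_b = π × 24² / 4 = 452.4 mm².
R_n = F_nv · A_b · n · n_s = 469 × 452.4 × 4 × 2 / 1000 = 1697 kN.
Allowable strength R_n/Ω = 1697 / 2 = 849 kN.

849 kN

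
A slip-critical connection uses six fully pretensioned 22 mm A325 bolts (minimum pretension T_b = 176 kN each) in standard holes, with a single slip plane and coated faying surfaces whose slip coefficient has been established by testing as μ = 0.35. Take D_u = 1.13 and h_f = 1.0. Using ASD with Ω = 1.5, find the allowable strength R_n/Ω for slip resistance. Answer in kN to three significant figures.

R_n = μ · D_u · h_f · T_b · n_s · n_b = 0.35 × 1.13 × 1.0 × 176 × 1 × 6 = 417.6 kN.
Allowable strength R_n/Ω = 417.6 / 1.5 = 278 kN.

278 kN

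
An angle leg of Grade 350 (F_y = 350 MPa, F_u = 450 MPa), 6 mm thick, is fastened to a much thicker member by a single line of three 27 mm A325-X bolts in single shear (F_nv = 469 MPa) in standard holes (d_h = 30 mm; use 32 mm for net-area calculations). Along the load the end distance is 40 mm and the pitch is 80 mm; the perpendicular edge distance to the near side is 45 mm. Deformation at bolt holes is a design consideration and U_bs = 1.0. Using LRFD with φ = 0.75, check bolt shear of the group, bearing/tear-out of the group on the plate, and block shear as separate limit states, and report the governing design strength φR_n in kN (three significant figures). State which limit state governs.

205 kN (block shear governs)

Bolt shear: A_b = π·27²/4 = 572.6 mm²; R_n = 469 × 572.6 × 3 × 1 / 1000 = 805.6 kN → 0.75 × 805.6 = 604 kN.
Bearing: edge l_c = 25, r_n = 81 kN; interior l_c = 50, r_n = 162 kN; R_n = 81 + 2·162 = 405 kN → 304 kN.
Block shear: A_gv = 1200, A_nv = 720, A_nt = 174 mm²; R_n = min(0.6F_uA_nv, 0.6F_yA_gv) + U_bs·F_u·A_nt = 272.7 kN → 205 kN.
Block shear governs: 205 kN.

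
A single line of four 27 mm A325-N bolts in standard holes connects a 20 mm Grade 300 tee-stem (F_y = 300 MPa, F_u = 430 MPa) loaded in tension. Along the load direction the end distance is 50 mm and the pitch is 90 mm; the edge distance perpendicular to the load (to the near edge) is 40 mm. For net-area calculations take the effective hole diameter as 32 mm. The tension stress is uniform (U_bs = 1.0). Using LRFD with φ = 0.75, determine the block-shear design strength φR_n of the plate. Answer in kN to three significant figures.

Shear plane L_v = 50 + 3·90 = 320 mm; A_gv = 320 × 20 = 6400 mm².
A_nv = (320 − 3.5·32) × 20 = 4160 mm².
A_nt = (40 − 0.5·32) × 20 = 480 mm².
0.6 F_u A_nv = 1073 kN; 0.6 F_y A_gv = 1152 kN → shear rupture governs the shear term.
R_n = 1073 + 1.0 × 430 × 480 / 1000 = 1280 kN.
Design strength φR_n = 0.75 × 1280 = 960 kN.

960 kN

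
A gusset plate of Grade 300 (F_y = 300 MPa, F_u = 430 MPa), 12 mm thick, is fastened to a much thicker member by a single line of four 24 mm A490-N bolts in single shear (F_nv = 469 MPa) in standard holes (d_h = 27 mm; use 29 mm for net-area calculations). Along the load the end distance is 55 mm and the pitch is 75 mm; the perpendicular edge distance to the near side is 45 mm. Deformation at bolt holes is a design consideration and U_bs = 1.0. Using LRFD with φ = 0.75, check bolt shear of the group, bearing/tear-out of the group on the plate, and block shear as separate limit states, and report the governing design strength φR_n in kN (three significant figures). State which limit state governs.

533 kN (block shear governs)

Bolt shear: A_b = π·24²/4 = 452.4 mm²; R_n = 469 × 452.4 × 4 × 1 / 1000 = 848.7 kN → 0.75 × 848.7 = 637 kN.
Bearing: edge l_c = 41.5, r_n = 257 kN; interior l_c = 48, r_n = 297.2 kN; R_n = 257 + 3·297.2 = 1149 kN → 861 kN.
Block shear: A_gv = 3360, A_nv = 2142, A_nt = 366 mm²; R_n = min(0.6F_uA_nv, 0.6F_yA_gv) + U_bs·F_u·A_nt = 710 kN → 533 kN.
Block shear governs: 533 kN.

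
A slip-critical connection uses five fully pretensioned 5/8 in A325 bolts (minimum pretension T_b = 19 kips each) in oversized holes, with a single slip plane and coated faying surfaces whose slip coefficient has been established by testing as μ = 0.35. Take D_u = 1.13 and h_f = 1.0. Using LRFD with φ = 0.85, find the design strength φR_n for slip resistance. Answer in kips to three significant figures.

R_n = μ · D_u · h_f · T_b · n_s · n_b = 0.35 × 1.13 × 1.0 × 19 × 1 × 5 = 37.57 kips.
Design strength φR_n = 0.85 × 37.57 = 31.9 kips.

31.9 kips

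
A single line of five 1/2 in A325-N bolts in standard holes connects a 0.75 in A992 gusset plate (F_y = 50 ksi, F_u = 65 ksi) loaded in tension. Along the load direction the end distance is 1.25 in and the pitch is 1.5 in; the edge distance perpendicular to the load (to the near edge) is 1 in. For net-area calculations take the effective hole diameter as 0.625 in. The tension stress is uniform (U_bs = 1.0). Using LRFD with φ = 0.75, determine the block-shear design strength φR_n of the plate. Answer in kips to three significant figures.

122 kips

Shear plane L_v = 1.25 + 4·1.5 = 7.25 in; A_gv = 7.25 × 0.75 = 5.438 in².
A_nv = (7.25 − 4.5·0.625) × 0.75 = 3.328 in².
A_nt = (1 − 0.5·0.625) × 0.75 = 0.5156 in².
0.6 F_u A_nv = 129.8 kips; 0.6 F_y A_gv = 163.1 kips → shear rupture governs the shear term.
R_n = 129.8 + 1.0 × 65 × 0.5156 = 163.3 kips.
Design strength φR_n = 0.75 × 163.3 = 122 kips.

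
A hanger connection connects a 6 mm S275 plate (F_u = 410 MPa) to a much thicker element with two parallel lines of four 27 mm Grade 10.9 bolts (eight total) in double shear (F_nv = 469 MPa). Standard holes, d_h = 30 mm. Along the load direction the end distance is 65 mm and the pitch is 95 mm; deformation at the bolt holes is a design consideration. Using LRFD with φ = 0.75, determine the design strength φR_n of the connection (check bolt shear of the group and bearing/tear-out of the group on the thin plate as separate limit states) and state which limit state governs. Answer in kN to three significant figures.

Bolt shear: A_b = π·27²/4 = 572.6 mm²; R_n = 469 × 572.6 × 8 × 2 / 1000 = 4296 kN → 0.75 × 4296 = 3220 kN.
Bearing (1.2 l_c t F_u ≤ 2.4 d t F_u): upper limit = 2.4·27·6·410 / 1000 = 159.4 kN.
  Edge l_c = 65 − 30/2 = 50 → r_n = 147.6 kN; interior l_c = 95 − 30 = 65 → r_n = 159.4 kN.
  R_n,bearing = 2·147.6 + 6·159.4 = 1252 kN → 0.75 × 1252 = 939 kN.
Bearing governs: 939 kN.

939 kN (bearing governs)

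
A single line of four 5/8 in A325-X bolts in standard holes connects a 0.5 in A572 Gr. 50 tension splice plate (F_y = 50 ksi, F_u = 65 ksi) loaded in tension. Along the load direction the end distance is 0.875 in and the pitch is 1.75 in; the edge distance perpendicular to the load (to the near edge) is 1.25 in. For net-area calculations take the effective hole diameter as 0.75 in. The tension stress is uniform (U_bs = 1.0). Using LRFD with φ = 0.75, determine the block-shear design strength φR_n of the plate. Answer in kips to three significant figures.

72.5 kips

Shear plane L_v = 0.875 + 3·1.75 = 6.125 in; A_gv = 6.125 × 0.5 = 3.062 in².
A_nv = (6.125 − 3.5·0.75) × 0.5 = 1.75 in².
A_nt = (1.25 − 0.5·0.75) × 0.5 = 0.4375 in².
0.6 F_u A_nv = 68.25 kips; 0.6 F_y A_gv = 91.88 kips → shear rupture governs the shear term.
R_n = 68.25 + 1.0 × 65 × 0.4375 = 96.69 kips.
Design strength φR_n = 0.75 × 96.69 = 72.5 kips.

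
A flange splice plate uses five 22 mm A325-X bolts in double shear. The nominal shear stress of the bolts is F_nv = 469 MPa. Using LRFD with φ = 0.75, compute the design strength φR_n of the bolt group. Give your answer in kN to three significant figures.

1340 kN

A_b = π × 22² / 4 = 380.1 mm².
R_n = F_nv · A_b · n · n_s = 469 × 380.1 × 5 × 2 / 1000 = 1783 kN.
Design strength φR_n = 0.75 × 1783 = 1340 kN.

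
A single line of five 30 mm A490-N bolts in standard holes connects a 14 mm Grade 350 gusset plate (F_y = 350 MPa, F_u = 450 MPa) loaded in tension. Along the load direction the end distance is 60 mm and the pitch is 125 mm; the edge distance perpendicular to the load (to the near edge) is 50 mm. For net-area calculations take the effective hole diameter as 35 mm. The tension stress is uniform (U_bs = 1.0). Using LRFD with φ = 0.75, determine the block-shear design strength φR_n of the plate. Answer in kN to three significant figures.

Shear plane L_v = 60 + 4·125 = 560 mm; A_gv = 560 × 14 = 7840 mm².
A_nv = (560 − 4.5·35) × 14 = 5635 mm².
A_nt = (50 − 0.5·35) × 14 = 455 mm².
0.6 F_u A_nv = 1521 kN; 0.6 F_y A_gv = 1646 kN → shear rupture governs the shear term.
R_n = 1521 + 1.0 × 450 × 455 / 1000 = 1726 kN.
Design strength φR_n = 0.75 × 1726 = 1290 kN.

1290 kN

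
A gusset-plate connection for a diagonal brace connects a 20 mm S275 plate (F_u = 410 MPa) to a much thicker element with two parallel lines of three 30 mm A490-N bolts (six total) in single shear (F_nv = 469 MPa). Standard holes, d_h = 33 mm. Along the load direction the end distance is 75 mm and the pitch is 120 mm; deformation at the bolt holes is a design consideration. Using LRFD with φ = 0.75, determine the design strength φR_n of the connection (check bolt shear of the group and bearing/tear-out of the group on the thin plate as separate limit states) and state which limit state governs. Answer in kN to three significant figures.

1490 kN (bolt shear governs)

Bolt shear: A_b = π·30²/4 = 706.9 mm²; R_n = 469 × 706.9 × 6 × 1 / 1000 = 1989 kN → 0.75 × 1989 = 1490 kN.
Bearing (1.2 l_c t F_u ≤ 2.4 d t F_u): upper limit = 2.4·30·20·410 / 1000 = 590.4 kN.
  Edge l_c = 75 − 33/2 = 58.5 → r_n = 575.6 kN; interior l_c = 120 − 33 = 87 → r_n = 590.4 kN.
  R_n,bearing = 2·575.6 + 4·590.4 = 3513 kN → 0.75 × 3513 = 2630 kN.
Bolt shear governs: 1490 kN.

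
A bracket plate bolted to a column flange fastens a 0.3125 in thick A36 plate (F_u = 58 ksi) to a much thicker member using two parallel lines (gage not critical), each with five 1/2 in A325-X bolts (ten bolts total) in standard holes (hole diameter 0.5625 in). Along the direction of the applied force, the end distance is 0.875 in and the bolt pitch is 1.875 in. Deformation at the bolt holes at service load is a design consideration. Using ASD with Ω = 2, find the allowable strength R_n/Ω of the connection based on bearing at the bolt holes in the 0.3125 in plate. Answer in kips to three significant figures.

Per bolt r_n = 1.2 l_c t F_u ≤ 2.4 d t F_u; upper limit = 2.4 × 0.5 × 0.3125 × 58 = 21.75 kips.
Edge bolt: l_c = 0.875 − 0.5625/2 = 0.5938 in → 1.2 × 0.5938 × 0.3125 × 58 = 12.91 → r_n = 12.91 kips.
Interior bolts: l_c = 1.875 − 0.5625 = 1.312 in → 1.2 × 1.312 × 0.3125 × 58 = 28.55 → r_n = 21.75 kips.
R_n = 2 × 12.91 + 8 × 21.75 = 199.8 kips.
Allowable strength R_n/Ω = 199.8 / 2 = 99.9 kips.

99.9 kips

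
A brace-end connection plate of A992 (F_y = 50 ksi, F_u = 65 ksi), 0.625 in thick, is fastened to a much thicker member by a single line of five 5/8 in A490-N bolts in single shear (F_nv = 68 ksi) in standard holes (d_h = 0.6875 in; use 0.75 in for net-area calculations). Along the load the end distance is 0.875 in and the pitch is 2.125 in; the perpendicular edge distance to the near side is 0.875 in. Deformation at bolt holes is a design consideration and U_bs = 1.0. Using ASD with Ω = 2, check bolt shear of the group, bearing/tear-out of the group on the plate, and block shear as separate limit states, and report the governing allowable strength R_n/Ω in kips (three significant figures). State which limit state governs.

52.2 kips (bolt shear governs)

Bolt shear: A_b = π·0.625²/4 = 0.3068 in²; R_n = 68 × 0.3068 × 5 × 1 = 104.3 kips → 104.3 / 2 = 52.2 kips.
Bearing: edge l_c = 0.5312, r_n = 25.9 kips; interior l_c = 1.438, r_n = 60.94 kips; R_n = 25.9 + 4·60.94 = 269.6 kips → 135 kips.
Block shear: A_gv = 5.859, A_nv = 3.75, A_nt = 0.3125 in²; R_n = min(0.6F_uA_nv, 0.6F_yA_gv) + U_bs·F_u·A_nt = 166.6 kips → 83.3 kips.
Bolt shear governs: 52.2 kips.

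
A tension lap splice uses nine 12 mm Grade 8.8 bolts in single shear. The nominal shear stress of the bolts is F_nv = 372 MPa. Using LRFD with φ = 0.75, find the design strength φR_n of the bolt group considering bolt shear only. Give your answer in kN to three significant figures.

284 kN

A_b = π × 12² / 4 = 113.1 mm².
R_n = F_nv · A_b · n · n_s = 372 × 113.1 × 9 × 1 / 1000 = 378.6 kN.
Design strength φR_n = 0.75 × 378.6 = 284 kN.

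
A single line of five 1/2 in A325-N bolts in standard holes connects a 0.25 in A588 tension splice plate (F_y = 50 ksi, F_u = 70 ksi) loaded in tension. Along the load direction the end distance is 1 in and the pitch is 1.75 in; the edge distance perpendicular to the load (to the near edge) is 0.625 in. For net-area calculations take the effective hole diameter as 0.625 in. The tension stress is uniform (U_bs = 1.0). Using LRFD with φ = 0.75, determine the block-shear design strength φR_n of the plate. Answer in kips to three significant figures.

Shear plane L_v = 1 + 4·1.75 = 8 in; A_gv = 8 × 0.25 = 2 in².
A_nv = (8 − 4.5·0.625) × 0.25 = 1.297 in².
A_nt = (0.625 − 0.5·0.625) × 0.25 = 0.07812 in².
0.6 F_u A_nv = 54.47 kips; 0.6 F_y A_gv = 60 kips → shear rupture governs the shear term.
R_n = 54.47 + 1.0 × 70 × 0.07812 = 59.94 kips.
Design strength φR_n = 0.75 × 59.94 = 45 kips.

45 kips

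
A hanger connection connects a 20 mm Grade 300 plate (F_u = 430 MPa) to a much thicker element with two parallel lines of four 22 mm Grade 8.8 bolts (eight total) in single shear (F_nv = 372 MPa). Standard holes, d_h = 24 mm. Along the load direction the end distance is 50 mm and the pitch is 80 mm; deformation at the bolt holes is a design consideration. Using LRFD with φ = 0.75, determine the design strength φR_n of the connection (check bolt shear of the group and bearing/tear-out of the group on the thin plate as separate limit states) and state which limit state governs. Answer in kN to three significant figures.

Bolt shear: A_b = π·22²/4 = 380.1 mm²; R_n = 372 × 380.1 × 8 × 1 / 1000 = 1131 kN → 0.75 × 1131 = 848 kN.
Bearing (1.2 l_c t F_u ≤ 2.4 d t F_u): upper limit = 2.4·22·20·430 / 1000 = 454.1 kN.
  Edge l_c = 50 − 24/2 = 38 → r_n = 392.2 kN; interior l_c = 80 − 24 = 56 → r_n = 454.1 kN.
  R_n,bearing = 2·392.2 + 6·454.1 = 3509 kN → 0.75 × 3509 = 2630 kN.
Bolt shear governs: 848 kN.

848 kN (bolt shear governs)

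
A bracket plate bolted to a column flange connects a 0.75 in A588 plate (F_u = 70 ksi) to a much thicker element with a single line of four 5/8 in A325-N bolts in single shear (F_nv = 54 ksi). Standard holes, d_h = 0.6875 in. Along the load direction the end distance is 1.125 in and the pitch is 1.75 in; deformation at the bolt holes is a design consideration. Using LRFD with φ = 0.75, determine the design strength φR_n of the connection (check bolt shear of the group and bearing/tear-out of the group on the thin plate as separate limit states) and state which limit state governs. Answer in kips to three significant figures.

Bolt shear: A_b = π·0.625²/4 = 0.3068 in²; R_n = 54 × 0.3068 × 4 × 1 = 66.27 kips → 0.75 × 66.27 = 49.7 kips.
Bearing (1.2 l_c t F_u ≤ 2.4 d t F_u): upper limit = 2.4·0.625·0.75·70 = 78.75 kips.
  Edge l_c = 1.125 − 0.6875/2 = 0.7812 → r_n = 49.22 kips; interior l_c = 1.75 − 0.6875 = 1.062 → r_n = 66.94 kips.
  R_n,bearing = 1·49.22 + 3·66.94 = 250 kips → 0.75 × 250 = 188 kips.
Bolt shear governs: 49.7 kips.

49.7 kips (bolt shear governs)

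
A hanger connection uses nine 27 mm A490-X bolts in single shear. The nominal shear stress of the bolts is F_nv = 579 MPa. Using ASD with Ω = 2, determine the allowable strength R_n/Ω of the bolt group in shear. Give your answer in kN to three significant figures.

1490 kN

A_b = π × 27² / 4 = 572.6 mm².
R_n = F_nv · A_b · n · n_s = 579 × 572.6 × 9 × 1 / 1000 = 2984 kN.
Allowable strength R_n/Ω = 2984 / 2 = 1490 kN.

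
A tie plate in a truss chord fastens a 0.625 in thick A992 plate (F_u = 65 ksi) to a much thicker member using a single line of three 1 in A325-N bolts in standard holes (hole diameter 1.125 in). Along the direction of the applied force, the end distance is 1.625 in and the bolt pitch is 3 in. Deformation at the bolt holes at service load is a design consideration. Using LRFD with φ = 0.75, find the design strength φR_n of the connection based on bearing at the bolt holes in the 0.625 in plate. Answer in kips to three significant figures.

176 kips

Per bolt r_n = 1.2 l_c t F_u ≤ 2.4 d t F_u; upper limit = 2.4 × 1 × 0.625 × 65 = 97.5 kips.
Edge bolt: l_c = 1.625 − 1.125/2 = 1.062 in → 1.2 × 1.062 × 0.625 × 65 = 51.8 → r_n = 51.8 kips.
Interior bolts: l_c = 3 − 1.125 = 1.875 in → 1.2 × 1.875 × 0.625 × 65 = 91.41 → r_n = 91.41 kips.
R_n = 1 × 51.8 + 2 × 91.41 = 234.6 kips.
Design strength φR_n = 0.75 × 234.6 = 176 kips.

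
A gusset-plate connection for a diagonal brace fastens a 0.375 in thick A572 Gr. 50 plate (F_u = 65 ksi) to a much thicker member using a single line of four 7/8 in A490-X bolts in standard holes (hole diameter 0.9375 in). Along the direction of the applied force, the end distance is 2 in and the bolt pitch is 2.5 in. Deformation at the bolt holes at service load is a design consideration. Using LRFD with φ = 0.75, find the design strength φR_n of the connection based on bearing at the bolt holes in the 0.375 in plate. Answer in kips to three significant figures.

Per bolt r_n = 1.2 l_c t F_u ≤ 2.4 d t F_u; upper limit = 2.4 × 0.875 × 0.375 × 65 = 51.19 kips.
Edge bolt: l_c = 2 − 0.9375/2 = 1.531 in → 1.2 × 1.531 × 0.375 × 65 = 44.79 → r_n = 44.79 kips.
Interior bolts: l_c = 2.5 − 0.9375 = 1.562 in → 1.2 × 1.562 × 0.375 × 65 = 45.7 → r_n = 45.7 kips.
R_n = 1 × 44.79 + 3 × 45.7 = 181.9 kips.
Design strength φR_n = 0.75 × 181.9 = 136 kips.

136 kips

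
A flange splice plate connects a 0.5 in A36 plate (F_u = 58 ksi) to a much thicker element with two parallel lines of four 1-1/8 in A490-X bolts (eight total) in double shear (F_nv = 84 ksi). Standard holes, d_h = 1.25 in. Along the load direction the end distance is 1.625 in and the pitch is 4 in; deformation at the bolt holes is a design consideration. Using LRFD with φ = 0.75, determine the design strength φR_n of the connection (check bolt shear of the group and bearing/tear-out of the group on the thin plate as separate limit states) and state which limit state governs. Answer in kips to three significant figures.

Bolt shear: A_b = π·1.125²/4 = 0.994 in²; R_n = 84 × 0.994 × 8 × 2 = 1336 kips → 0.75 × 1336 = 1000 kips.
Bearing (1.2 l_c t F_u ≤ 2.4 d t F_u): upper limit = 2.4·1.125·0.5·58 = 78.3 kips.
  Edge l_c = 1.625 − 1.25/2 = 1 → r_n = 34.8 kips; interior l_c = 4 − 1.25 = 2.75 → r_n = 78.3 kips.
  R_n,bearing = 2·34.8 + 6·78.3 = 539.4 kips → 0.75 × 539.4 = 405 kips.
Bearing governs: 405 kips.

405 kips (bearing governs)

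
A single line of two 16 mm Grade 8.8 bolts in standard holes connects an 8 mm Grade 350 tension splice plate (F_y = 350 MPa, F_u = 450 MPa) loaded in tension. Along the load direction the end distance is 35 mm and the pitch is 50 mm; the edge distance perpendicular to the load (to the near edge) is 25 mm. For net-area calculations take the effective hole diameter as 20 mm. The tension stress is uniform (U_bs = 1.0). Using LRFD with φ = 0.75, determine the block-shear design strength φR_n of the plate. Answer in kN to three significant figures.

Shear plane L_v = 35 + 1·50 = 85 mm; A_gv = 85 × 8 = 680 mm².
A_nv = (85 − 1.5·20) × 8 = 440 mm².
A_nt = (25 − 0.5·20) × 8 = 120 mm².
0.6 F_u A_nv = 118.8 kN; 0.6 F_y A_gv = 142.8 kN → shear rupture governs the shear term.
R_n = 118.8 + 1.0 × 450 × 120 / 1000 = 172.8 kN.
Design strength φR_n = 0.75 × 172.8 = 130 kN.

130 kN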